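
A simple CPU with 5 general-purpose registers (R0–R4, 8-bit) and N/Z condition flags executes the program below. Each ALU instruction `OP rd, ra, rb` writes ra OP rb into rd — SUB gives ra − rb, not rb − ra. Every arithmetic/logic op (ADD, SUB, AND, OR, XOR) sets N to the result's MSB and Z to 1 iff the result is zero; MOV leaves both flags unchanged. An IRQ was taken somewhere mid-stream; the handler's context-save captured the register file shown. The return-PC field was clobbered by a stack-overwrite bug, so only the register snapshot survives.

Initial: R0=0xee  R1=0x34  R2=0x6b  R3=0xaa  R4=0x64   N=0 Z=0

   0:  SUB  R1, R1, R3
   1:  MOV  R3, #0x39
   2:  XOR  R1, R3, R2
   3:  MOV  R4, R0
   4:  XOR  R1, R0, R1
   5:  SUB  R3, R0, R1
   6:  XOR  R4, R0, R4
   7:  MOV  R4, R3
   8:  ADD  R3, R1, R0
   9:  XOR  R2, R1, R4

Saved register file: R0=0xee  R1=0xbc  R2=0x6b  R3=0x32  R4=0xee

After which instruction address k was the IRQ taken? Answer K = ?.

K = 5

after  0: R0=0xee R1=0x8a R2=0x6b R3=0xaa R4=0x64  N=1 Z=0
after  1: R0=0xee R1=0x8a R2=0x6b R3=0x39 R4=0x64  N=1 Z=0
after  2: R0=0xee R1=0x52 R2=0x6b R3=0x39 R4=0x64  N=0 Z=0
after  3: R0=0xee R1=0x52 R2=0x6b R3=0x39 R4=0xee  N=0 Z=0
after  4: R0=0xee R1=0xbc R2=0x6b R3=0x39 R4=0xee  N=1 Z=0
after  5: R0=0xee R1=0xbc R2=0x6b R3=0x32 R4=0xee  N=0 Z=0
-- IRQ taken; context saved, return-PC = 6 --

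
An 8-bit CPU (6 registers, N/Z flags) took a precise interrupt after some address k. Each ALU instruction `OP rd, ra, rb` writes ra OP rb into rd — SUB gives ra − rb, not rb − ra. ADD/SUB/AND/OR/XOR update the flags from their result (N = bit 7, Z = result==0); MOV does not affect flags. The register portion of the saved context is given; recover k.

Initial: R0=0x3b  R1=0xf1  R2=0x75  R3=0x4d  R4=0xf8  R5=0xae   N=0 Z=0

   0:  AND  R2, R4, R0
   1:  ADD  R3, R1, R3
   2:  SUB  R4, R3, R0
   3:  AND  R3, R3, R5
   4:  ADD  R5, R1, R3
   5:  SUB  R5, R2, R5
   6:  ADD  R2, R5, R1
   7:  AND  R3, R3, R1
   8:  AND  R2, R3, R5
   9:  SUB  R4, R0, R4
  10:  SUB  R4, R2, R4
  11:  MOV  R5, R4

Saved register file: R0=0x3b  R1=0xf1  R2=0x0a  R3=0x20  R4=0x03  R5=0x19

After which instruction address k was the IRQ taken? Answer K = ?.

after  0: R0=0x3b R1=0xf1 R2=0x38 R3=0x4d R4=0xf8 R5=0xae  N=0 Z=0
after  1: R0=0x3b R1=0xf1 R2=0x38 R3=0x3e R4=0xf8 R5=0xae  N=0 Z=0
after  2: R0=0x3b R1=0xf1 R2=0x38 R3=0x3e R4=0x03 R5=0xae  N=0 Z=0
after  3: R0=0x3b R1=0xf1 R2=0x38 R3=0x2e R4=0x03 R5=0xae  N=0 Z=0
after  4: R0=0x3b R1=0xf1 R2=0x38 R3=0x2e R4=0x03 R5=0x1f  N=0 Z=0
after  5: R0=0x3b R1=0xf1 R2=0x38 R3=0x2e R4=0x03 R5=0x19  N=0 Z=0
after  6: R0=0x3b R1=0xf1 R2=0x0a R3=0x2e R4=0x03 R5=0x19  N=0 Z=0
after  7: R0=0x3b R1=0xf1 R2=0x0a R3=0x20 R4=0x03 R5=0x19  N=0 Z=0
-- IRQ taken; context saved, return-PC = 8 --

K = 7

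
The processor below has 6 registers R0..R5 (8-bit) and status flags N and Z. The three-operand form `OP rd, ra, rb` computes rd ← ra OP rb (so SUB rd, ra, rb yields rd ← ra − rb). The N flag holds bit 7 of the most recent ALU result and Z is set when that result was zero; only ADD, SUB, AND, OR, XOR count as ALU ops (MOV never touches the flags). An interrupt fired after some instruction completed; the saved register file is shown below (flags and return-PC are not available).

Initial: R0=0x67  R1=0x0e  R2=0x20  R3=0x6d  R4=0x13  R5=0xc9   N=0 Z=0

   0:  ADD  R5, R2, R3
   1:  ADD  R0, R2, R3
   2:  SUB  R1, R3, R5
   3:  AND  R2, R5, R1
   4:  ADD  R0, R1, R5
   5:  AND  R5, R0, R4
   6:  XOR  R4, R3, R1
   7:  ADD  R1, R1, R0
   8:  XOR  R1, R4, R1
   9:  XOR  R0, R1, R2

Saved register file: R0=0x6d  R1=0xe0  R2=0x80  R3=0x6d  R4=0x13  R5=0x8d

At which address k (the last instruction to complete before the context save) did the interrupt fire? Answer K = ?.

after  0: R0=0x67 R1=0x0e R2=0x20 R3=0x6d R4=0x13 R5=0x8d  N=1 Z=0
after  1: R0=0x8d R1=0x0e R2=0x20 R3=0x6d R4=0x13 R5=0x8d  N=1 Z=0
after  2: R0=0x8d R1=0xe0 R2=0x20 R3=0x6d R4=0x13 R5=0x8d  N=1 Z=0
after  3: R0=0x8d R1=0xe0 R2=0x80 R3=0x6d R4=0x13 R5=0x8d  N=1 Z=0
after  4: R0=0x6d R1=0xe0 R2=0x80 R3=0x6d R4=0x13 R5=0x8d  N=0 Z=0
-- IRQ taken; context saved, return-PC = 5 --

K = 4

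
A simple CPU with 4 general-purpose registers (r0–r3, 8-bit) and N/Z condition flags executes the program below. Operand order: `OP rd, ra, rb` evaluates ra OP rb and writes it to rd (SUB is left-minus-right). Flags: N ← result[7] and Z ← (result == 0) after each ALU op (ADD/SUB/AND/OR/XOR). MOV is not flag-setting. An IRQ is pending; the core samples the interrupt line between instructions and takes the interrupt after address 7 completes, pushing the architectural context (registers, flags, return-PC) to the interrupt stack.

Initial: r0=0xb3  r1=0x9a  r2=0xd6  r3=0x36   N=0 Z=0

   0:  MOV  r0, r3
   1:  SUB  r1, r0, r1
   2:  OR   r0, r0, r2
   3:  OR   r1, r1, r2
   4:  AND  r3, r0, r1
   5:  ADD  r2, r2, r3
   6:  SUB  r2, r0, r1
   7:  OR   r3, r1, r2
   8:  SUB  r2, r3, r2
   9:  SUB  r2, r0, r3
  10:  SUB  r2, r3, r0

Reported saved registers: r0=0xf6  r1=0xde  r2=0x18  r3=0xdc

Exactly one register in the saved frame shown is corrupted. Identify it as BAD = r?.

after  0: r0=0x36 r1=0x9a r2=0xd6 r3=0x36  N=0 Z=0
after  1: r0=0x36 r1=0x9c r2=0xd6 r3=0x36  N=1 Z=0
after  2: r0=0xf6 r1=0x9c r2=0xd6 r3=0x36  N=1 Z=0
after  3: r0=0xf6 r1=0xde r2=0xd6 r3=0x36  N=1 Z=0
after  4: r0=0xf6 r1=0xde r2=0xd6 r3=0xd6  N=1 Z=0
after  5: r0=0xf6 r1=0xde r2=0xac r3=0xd6  N=1 Z=0
after  6: r0=0xf6 r1=0xde r2=0x18 r3=0xd6  N=0 Z=0
after  7: r0=0xf6 r1=0xde r2=0x18 r3=0xde  N=1 Z=0
-- IRQ taken; context saved, return-PC = 8 --
mismatch: r3: reported 0xdc vs actual 0xde

BAD = r3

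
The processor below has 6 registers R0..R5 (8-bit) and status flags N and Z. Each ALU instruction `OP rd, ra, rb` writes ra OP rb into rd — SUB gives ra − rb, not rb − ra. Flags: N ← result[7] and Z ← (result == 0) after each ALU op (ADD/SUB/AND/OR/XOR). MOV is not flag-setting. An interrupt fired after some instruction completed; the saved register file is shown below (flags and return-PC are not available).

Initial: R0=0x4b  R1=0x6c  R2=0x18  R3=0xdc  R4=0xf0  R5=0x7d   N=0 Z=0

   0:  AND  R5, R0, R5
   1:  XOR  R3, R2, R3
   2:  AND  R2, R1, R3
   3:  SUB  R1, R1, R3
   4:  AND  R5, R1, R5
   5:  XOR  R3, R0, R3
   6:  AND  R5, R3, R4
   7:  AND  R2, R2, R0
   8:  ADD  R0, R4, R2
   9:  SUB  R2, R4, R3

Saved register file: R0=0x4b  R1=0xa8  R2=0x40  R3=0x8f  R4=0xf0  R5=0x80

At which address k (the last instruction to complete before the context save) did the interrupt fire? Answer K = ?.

after  0: R0=0x4b R1=0x6c R2=0x18 R3=0xdc R4=0xf0 R5=0x49  N=0 Z=0
after  1: R0=0x4b R1=0x6c R2=0x18 R3=0xc4 R4=0xf0 R5=0x49  N=1 Z=0
after  2: R0=0x4b R1=0x6c R2=0x44 R3=0xc4 R4=0xf0 R5=0x49  N=0 Z=0
after  3: R0=0x4b R1=0xa8 R2=0x44 R3=0xc4 R4=0xf0 R5=0x49  N=1 Z=0
after  4: R0=0x4b R1=0xa8 R2=0x44 R3=0xc4 R4=0xf0 R5=0x08  N=0 Z=0
after  5: R0=0x4b R1=0xa8 R2=0x44 R3=0x8f R4=0xf0 R5=0x08  N=1 Z=0
after  6: R0=0x4b R1=0xa8 R2=0x44 R3=0x8f R4=0xf0 R5=0x80  N=1 Z=0
after  7: R0=0x4b R1=0xa8 R2=0x40 R3=0x8f R4=0xf0 R5=0x80  N=0 Z=0
-- IRQ taken; context saved, return-PC = 8 --

K = 7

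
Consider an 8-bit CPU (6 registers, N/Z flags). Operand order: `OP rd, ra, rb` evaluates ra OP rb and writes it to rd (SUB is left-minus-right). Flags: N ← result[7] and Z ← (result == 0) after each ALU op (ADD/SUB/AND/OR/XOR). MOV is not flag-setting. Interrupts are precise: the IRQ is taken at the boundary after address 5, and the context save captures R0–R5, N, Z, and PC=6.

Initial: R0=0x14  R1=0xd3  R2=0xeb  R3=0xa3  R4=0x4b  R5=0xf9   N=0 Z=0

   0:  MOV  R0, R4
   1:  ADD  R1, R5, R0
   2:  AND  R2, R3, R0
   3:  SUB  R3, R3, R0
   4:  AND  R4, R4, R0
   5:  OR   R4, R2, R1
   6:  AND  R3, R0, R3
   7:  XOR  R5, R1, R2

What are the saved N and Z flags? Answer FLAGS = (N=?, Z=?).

FLAGS = (N=0, Z=0)

after  0: R0=0x4b R1=0xd3 R2=0xeb R3=0xa3 R4=0x4b R5=0xf9  N=0 Z=0
after  1: R0=0x4b R1=0x44 R2=0xeb R3=0xa3 R4=0x4b R5=0xf9  N=0 Z=0
after  2: R0=0x4b R1=0x44 R2=0x03 R3=0xa3 R4=0x4b R5=0xf9  N=0 Z=0
after  3: R0=0x4b R1=0x44 R2=0x03 R3=0x58 R4=0x4b R5=0xf9  N=0 Z=0
after  4: R0=0x4b R1=0x44 R2=0x03 R3=0x58 R4=0x4b R5=0xf9  N=0 Z=0
after  5: R0=0x4b R1=0x44 R2=0x03 R3=0x58 R4=0x47 R5=0xf9  N=0 Z=0
-- IRQ taken; context saved, return-PC = 6 --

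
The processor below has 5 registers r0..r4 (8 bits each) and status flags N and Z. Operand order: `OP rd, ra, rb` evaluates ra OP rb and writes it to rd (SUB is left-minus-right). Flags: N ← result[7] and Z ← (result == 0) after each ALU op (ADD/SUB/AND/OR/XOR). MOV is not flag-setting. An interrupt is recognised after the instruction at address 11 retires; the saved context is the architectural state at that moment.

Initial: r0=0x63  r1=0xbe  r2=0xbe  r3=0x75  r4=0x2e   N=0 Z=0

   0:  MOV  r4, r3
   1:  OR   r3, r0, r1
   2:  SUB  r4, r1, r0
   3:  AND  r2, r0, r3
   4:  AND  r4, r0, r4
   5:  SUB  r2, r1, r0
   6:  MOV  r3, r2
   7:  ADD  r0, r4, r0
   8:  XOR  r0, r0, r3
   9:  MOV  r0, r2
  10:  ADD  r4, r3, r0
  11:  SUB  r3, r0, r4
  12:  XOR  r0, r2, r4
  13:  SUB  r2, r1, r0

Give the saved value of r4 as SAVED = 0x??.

after  0: r0=0x63 r1=0xbe r2=0xbe r3=0x75 r4=0x75  N=0 Z=0
after  1: r0=0x63 r1=0xbe r2=0xbe r3=0xff r4=0x75  N=1 Z=0
after  2: r0=0x63 r1=0xbe r2=0xbe r3=0xff r4=0x5b  N=0 Z=0
after  3: r0=0x63 r1=0xbe r2=0x63 r3=0xff r4=0x5b  N=0 Z=0
after  4: r0=0x63 r1=0xbe r2=0x63 r3=0xff r4=0x43  N=0 Z=0
after  5: r0=0x63 r1=0xbe r2=0x5b r3=0xff r4=0x43  N=0 Z=0
after  6: r0=0x63 r1=0xbe r2=0x5b r3=0x5b r4=0x43  N=0 Z=0
after  7: r0=0xa6 r1=0xbe r2=0x5b r3=0x5b r4=0x43  N=1 Z=0
after  8: r0=0xfd r1=0xbe r2=0x5b r3=0x5b r4=0x43  N=1 Z=0
after  9: r0=0x5b r1=0xbe r2=0x5b r3=0x5b r4=0x43  N=1 Z=0
after 10: r0=0x5b r1=0xbe r2=0x5b r3=0x5b r4=0xb6  N=1 Z=0
after 11: r0=0x5b r1=0xbe r2=0x5b r3=0xa5 r4=0xb6  N=1 Z=0
-- IRQ taken; context saved, return-PC = 12 --

SAVED = 0xb6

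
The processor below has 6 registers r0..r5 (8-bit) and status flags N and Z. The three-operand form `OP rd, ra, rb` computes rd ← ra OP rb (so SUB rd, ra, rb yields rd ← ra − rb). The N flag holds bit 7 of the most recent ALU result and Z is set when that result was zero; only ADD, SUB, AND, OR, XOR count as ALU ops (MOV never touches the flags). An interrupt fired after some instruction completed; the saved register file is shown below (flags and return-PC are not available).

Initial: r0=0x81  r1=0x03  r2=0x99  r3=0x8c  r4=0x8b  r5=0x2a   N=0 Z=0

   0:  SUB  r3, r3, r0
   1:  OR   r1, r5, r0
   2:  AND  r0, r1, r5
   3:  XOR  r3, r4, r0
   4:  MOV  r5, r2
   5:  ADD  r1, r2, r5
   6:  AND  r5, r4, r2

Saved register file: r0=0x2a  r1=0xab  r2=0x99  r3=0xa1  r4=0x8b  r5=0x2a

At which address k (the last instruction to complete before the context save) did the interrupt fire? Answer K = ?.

after  0: r0=0x81 r1=0x03 r2=0x99 r3=0x0b r4=0x8b r5=0x2a  N=0 Z=0
after  1: r0=0x81 r1=0xab r2=0x99 r3=0x0b r4=0x8b r5=0x2a  N=1 Z=0
after  2: r0=0x2a r1=0xab r2=0x99 r3=0x0b r4=0x8b r5=0x2a  N=0 Z=0
after  3: r0=0x2a r1=0xab r2=0x99 r3=0xa1 r4=0x8b r5=0x2a  N=1 Z=0
-- IRQ taken; context saved, return-PC = 4 --

K = 3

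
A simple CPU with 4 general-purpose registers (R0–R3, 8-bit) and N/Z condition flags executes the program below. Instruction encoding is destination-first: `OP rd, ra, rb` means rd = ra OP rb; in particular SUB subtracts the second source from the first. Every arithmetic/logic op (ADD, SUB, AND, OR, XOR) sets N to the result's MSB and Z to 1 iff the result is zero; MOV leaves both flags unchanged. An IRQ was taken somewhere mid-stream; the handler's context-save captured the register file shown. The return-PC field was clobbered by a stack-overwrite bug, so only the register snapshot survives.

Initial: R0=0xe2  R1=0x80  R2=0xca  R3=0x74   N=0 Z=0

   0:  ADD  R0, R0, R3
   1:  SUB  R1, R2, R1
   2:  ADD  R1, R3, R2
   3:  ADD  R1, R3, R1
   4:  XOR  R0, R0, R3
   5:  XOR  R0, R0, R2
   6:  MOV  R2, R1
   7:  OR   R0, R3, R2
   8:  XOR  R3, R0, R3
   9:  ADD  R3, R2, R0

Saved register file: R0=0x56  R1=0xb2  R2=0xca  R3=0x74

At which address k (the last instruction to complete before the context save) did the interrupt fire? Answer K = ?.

after  0: R0=0x56 R1=0x80 R2=0xca R3=0x74  N=0 Z=0
after  1: R0=0x56 R1=0x4a R2=0xca R3=0x74  N=0 Z=0
after  2: R0=0x56 R1=0x3e R2=0xca R3=0x74  N=0 Z=0
after  3: R0=0x56 R1=0xb2 R2=0xca R3=0x74  N=1 Z=0
-- IRQ taken; context saved, return-PC = 4 --

K = 3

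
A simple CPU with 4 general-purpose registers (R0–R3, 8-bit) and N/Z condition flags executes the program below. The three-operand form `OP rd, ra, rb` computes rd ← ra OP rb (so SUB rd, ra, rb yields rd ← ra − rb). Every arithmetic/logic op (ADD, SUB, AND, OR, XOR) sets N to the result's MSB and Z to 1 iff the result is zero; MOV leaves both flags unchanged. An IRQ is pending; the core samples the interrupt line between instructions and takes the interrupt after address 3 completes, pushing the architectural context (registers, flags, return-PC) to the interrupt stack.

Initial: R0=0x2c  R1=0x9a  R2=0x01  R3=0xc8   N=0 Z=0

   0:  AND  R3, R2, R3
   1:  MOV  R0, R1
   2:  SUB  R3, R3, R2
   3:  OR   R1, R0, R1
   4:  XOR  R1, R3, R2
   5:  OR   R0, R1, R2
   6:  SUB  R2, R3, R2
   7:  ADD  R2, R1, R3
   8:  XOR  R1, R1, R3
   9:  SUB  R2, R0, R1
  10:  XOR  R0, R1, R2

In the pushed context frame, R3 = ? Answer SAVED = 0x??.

SAVED = 0xff

after  0: R0=0x2c R1=0x9a R2=0x01 R3=0x00  N=0 Z=1
after  1: R0=0x9a R1=0x9a R2=0x01 R3=0x00  N=0 Z=1
after  2: R0=0x9a R1=0x9a R2=0x01 R3=0xff  N=1 Z=0
after  3: R0=0x9a R1=0x9a R2=0x01 R3=0xff  N=1 Z=0
-- IRQ taken; context saved, return-PC = 4 --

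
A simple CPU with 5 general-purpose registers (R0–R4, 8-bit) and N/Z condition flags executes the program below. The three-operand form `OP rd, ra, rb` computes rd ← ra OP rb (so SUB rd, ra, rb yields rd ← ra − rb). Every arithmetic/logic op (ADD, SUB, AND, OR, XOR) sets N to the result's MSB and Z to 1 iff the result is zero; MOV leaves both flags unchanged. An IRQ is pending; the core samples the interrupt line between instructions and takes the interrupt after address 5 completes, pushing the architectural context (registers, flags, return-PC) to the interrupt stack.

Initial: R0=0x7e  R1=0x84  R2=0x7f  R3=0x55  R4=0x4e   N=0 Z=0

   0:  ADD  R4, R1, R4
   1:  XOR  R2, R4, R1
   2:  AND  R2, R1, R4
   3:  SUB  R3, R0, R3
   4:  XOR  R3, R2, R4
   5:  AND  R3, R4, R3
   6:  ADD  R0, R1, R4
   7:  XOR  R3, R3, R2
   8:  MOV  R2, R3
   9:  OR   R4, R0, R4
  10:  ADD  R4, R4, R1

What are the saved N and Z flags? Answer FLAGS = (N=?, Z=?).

after  0: R0=0x7e R1=0x84 R2=0x7f R3=0x55 R4=0xd2  N=1 Z=0
after  1: R0=0x7e R1=0x84 R2=0x56 R3=0x55 R4=0xd2  N=0 Z=0
after  2: R0=0x7e R1=0x84 R2=0x80 R3=0x55 R4=0xd2  N=1 Z=0
after  3: R0=0x7e R1=0x84 R2=0x80 R3=0x29 R4=0xd2  N=0 Z=0
after  4: R0=0x7e R1=0x84 R2=0x80 R3=0x52 R4=0xd2  N=0 Z=0
after  5: R0=0x7e R1=0x84 R2=0x80 R3=0x52 R4=0xd2  N=0 Z=0
-- IRQ taken; context saved, return-PC = 6 --

FLAGS = (N=0, Z=0)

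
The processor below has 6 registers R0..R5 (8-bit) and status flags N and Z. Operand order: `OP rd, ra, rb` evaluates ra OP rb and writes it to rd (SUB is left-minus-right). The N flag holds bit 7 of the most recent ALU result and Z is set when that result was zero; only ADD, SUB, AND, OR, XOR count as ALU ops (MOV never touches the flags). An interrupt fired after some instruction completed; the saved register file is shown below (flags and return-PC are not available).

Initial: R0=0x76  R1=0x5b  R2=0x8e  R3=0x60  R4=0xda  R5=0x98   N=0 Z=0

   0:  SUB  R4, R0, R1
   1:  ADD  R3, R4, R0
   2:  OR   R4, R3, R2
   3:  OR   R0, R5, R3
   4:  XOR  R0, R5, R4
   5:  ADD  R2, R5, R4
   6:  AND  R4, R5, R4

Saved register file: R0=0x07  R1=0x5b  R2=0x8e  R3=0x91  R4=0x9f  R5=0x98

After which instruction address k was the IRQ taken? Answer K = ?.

after  0: R0=0x76 R1=0x5b R2=0x8e R3=0x60 R4=0x1b R5=0x98  N=0 Z=0
after  1: R0=0x76 R1=0x5b R2=0x8e R3=0x91 R4=0x1b R5=0x98  N=1 Z=0
after  2: R0=0x76 R1=0x5b R2=0x8e R3=0x91 R4=0x9f R5=0x98  N=1 Z=0
after  3: R0=0x99 R1=0x5b R2=0x8e R3=0x91 R4=0x9f R5=0x98  N=1 Z=0
after  4: R0=0x07 R1=0x5b R2=0x8e R3=0x91 R4=0x9f R5=0x98  N=0 Z=0
-- IRQ taken; context saved, return-PC = 5 --

K = 4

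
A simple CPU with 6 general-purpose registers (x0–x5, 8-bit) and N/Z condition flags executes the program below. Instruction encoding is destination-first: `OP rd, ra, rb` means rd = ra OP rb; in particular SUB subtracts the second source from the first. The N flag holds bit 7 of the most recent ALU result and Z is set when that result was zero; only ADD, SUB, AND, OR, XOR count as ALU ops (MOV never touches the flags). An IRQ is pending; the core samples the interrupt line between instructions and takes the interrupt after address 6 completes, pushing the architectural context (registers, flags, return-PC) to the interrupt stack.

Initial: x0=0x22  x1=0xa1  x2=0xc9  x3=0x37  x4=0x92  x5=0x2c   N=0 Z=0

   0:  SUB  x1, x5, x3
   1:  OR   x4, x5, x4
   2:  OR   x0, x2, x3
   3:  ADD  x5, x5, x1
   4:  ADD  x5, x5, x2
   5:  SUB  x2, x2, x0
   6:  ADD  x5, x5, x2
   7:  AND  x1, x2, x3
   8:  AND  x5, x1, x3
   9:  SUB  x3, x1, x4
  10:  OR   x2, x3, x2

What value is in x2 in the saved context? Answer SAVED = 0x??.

SAVED = 0xca

after  0: x0=0x22 x1=0xf5 x2=0xc9 x3=0x37 x4=0x92 x5=0x2c  N=1 Z=0
after  1: x0=0x22 x1=0xf5 x2=0xc9 x3=0x37 x4=0xbe x5=0x2c  N=1 Z=0
after  2: x0=0xff x1=0xf5 x2=0xc9 x3=0x37 x4=0xbe x5=0x2c  N=1 Z=0
after  3: x0=0xff x1=0xf5 x2=0xc9 x3=0x37 x4=0xbe x5=0x21  N=0 Z=0
after  4: x0=0xff x1=0xf5 x2=0xc9 x3=0x37 x4=0xbe x5=0xea  N=1 Z=0
after  5: x0=0xff x1=0xf5 x2=0xca x3=0x37 x4=0xbe x5=0xea  N=1 Z=0
after  6: x0=0xff x1=0xf5 x2=0xca x3=0x37 x4=0xbe x5=0xb4  N=1 Z=0
-- IRQ taken; context saved, return-PC = 7 --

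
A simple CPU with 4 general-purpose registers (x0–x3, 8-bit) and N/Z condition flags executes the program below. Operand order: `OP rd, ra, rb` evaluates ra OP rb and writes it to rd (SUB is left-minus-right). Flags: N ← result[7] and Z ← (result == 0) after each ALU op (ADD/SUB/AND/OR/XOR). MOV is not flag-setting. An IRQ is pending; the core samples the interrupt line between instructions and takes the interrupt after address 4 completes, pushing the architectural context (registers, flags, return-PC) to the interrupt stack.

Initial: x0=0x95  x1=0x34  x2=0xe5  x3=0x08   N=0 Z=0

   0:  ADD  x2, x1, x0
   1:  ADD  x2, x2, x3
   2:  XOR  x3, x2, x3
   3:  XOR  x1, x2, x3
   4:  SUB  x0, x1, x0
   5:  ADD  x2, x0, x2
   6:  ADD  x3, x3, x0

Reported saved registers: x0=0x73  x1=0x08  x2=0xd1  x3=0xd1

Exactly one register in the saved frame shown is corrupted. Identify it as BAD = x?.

BAD = x3

after  0: x0=0x95 x1=0x34 x2=0xc9 x3=0x08  N=1 Z=0
after  1: x0=0x95 x1=0x34 x2=0xd1 x3=0x08  N=1 Z=0
after  2: x0=0x95 x1=0x34 x2=0xd1 x3=0xd9  N=1 Z=0
after  3: x0=0x95 x1=0x08 x2=0xd1 x3=0xd9  N=0 Z=0
after  4: x0=0x73 x1=0x08 x2=0xd1 x3=0xd9  N=0 Z=0
-- IRQ taken; context saved, return-PC = 5 --
mismatch: x3: reported 0xd1 vs actual 0xd9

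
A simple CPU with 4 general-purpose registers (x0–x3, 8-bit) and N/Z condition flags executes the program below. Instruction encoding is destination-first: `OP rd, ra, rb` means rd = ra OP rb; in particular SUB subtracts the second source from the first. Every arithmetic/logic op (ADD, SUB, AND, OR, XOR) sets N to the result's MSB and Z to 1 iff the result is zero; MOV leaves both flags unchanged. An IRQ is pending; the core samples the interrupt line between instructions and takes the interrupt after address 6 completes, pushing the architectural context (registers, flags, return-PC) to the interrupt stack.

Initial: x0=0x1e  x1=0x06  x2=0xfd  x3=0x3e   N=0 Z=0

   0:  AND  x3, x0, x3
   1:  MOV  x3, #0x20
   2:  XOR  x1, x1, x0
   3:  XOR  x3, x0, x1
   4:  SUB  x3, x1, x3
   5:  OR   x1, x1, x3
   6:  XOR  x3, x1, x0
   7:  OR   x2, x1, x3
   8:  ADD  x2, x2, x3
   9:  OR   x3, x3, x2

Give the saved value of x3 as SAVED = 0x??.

SAVED = 0x04

after  0: x0=0x1e x1=0x06 x2=0xfd x3=0x1e  N=0 Z=0
after  1: x0=0x1e x1=0x06 x2=0xfd x3=0x20  N=0 Z=0
after  2: x0=0x1e x1=0x18 x2=0xfd x3=0x20  N=0 Z=0
after  3: x0=0x1e x1=0x18 x2=0xfd x3=0x06  N=0 Z=0
after  4: x0=0x1e x1=0x18 x2=0xfd x3=0x12  N=0 Z=0
after  5: x0=0x1e x1=0x1a x2=0xfd x3=0x12  N=0 Z=0
after  6: x0=0x1e x1=0x1a x2=0xfd x3=0x04  N=0 Z=0
-- IRQ taken; context saved, return-PC = 7 --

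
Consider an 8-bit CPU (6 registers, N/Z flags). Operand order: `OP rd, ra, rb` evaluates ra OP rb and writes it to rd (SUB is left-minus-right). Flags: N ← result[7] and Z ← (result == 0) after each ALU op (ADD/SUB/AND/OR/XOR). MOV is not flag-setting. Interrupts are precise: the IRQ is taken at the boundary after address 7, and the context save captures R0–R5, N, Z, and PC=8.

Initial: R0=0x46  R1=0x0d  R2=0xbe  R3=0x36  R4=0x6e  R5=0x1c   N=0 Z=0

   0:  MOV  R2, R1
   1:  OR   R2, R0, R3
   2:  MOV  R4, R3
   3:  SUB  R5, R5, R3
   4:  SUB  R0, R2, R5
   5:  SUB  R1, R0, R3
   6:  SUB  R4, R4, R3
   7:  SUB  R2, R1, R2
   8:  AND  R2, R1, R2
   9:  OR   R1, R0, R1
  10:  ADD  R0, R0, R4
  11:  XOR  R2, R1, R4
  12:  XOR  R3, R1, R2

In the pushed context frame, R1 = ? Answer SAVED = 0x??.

after  0: R0=0x46 R1=0x0d R2=0x0d R3=0x36 R4=0x6e R5=0x1c  N=0 Z=0
after  1: R0=0x46 R1=0x0d R2=0x76 R3=0x36 R4=0x6e R5=0x1c  N=0 Z=0
after  2: R0=0x46 R1=0x0d R2=0x76 R3=0x36 R4=0x36 R5=0x1c  N=0 Z=0
after  3: R0=0x46 R1=0x0d R2=0x76 R3=0x36 R4=0x36 R5=0xe6  N=1 Z=0
after  4: R0=0x90 R1=0x0d R2=0x76 R3=0x36 R4=0x36 R5=0xe6  N=1 Z=0
after  5: R0=0x90 R1=0x5a R2=0x76 R3=0x36 R4=0x36 R5=0xe6  N=0 Z=0
after  6: R0=0x90 R1=0x5a R2=0x76 R3=0x36 R4=0x00 R5=0xe6  N=0 Z=1
after  7: R0=0x90 R1=0x5a R2=0xe4 R3=0x36 R4=0x00 R5=0xe6  N=1 Z=0
-- IRQ taken; context saved, return-PC = 8 --

SAVED = 0x5a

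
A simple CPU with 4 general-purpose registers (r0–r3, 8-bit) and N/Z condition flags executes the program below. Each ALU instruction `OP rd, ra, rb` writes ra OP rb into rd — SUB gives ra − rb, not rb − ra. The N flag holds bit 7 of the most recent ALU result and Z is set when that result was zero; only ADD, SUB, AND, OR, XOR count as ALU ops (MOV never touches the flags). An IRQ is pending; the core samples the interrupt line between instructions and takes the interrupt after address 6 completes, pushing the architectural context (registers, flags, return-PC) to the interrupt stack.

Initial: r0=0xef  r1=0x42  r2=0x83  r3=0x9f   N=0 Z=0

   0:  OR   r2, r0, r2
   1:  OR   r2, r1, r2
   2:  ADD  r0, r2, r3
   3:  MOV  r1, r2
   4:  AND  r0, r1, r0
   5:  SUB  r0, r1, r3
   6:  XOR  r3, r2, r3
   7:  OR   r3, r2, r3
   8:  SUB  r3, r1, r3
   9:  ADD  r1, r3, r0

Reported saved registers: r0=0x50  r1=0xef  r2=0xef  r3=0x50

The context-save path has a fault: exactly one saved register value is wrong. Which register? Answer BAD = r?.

BAD = r3

after  0: r0=0xef r1=0x42 r2=0xef r3=0x9f  N=1 Z=0
after  1: r0=0xef r1=0x42 r2=0xef r3=0x9f  N=1 Z=0
after  2: r0=0x8e r1=0x42 r2=0xef r3=0x9f  N=1 Z=0
after  3: r0=0x8e r1=0xef r2=0xef r3=0x9f  N=1 Z=0
after  4: r0=0x8e r1=0xef r2=0xef r3=0x9f  N=1 Z=0
after  5: r0=0x50 r1=0xef r2=0xef r3=0x9f  N=0 Z=0
after  6: r0=0x50 r1=0xef r2=0xef r3=0x70  N=0 Z=0
-- IRQ taken; context saved, return-PC = 7 --
mismatch: r3: reported 0x50 vs actual 0x70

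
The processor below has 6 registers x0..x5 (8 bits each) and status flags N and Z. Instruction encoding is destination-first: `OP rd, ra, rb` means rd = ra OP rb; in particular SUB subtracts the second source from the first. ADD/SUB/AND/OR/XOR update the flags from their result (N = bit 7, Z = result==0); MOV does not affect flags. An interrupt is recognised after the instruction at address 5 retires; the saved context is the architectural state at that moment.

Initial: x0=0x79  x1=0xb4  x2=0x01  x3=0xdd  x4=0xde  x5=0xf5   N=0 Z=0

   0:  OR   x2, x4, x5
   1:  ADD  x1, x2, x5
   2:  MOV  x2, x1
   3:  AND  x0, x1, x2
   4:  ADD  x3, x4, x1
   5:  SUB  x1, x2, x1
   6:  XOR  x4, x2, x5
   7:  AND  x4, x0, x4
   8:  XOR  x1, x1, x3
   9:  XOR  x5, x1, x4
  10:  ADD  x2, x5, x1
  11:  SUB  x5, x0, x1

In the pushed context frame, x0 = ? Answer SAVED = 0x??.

after  0: x0=0x79 x1=0xb4 x2=0xff x3=0xdd x4=0xde x5=0xf5  N=1 Z=0
after  1: x0=0x79 x1=0xf4 x2=0xff x3=0xdd x4=0xde x5=0xf5  N=1 Z=0
after  2: x0=0x79 x1=0xf4 x2=0xf4 x3=0xdd x4=0xde x5=0xf5  N=1 Z=0
after  3: x0=0xf4 x1=0xf4 x2=0xf4 x3=0xdd x4=0xde x5=0xf5  N=1 Z=0
after  4: x0=0xf4 x1=0xf4 x2=0xf4 x3=0xd2 x4=0xde x5=0xf5  N=1 Z=0
after  5: x0=0xf4 x1=0x00 x2=0xf4 x3=0xd2 x4=0xde x5=0xf5  N=0 Z=1
-- IRQ taken; context saved, return-PC = 6 --

SAVED = 0xf4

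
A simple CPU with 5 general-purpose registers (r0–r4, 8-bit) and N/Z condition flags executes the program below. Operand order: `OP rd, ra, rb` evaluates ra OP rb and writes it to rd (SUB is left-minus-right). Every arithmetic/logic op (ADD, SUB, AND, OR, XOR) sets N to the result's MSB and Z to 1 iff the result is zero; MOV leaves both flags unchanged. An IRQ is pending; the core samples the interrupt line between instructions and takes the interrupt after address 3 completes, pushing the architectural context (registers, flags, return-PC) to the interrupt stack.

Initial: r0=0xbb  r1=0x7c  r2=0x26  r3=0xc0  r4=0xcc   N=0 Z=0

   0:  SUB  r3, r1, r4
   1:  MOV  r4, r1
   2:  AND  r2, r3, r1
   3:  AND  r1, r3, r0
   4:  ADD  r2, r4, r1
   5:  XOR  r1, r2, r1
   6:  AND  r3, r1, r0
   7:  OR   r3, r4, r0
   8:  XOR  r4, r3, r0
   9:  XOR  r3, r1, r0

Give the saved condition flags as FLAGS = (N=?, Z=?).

after  0: r0=0xbb r1=0x7c r2=0x26 r3=0xb0 r4=0xcc  N=1 Z=0
after  1: r0=0xbb r1=0x7c r2=0x26 r3=0xb0 r4=0x7c  N=1 Z=0
after  2: r0=0xbb r1=0x7c r2=0x30 r3=0xb0 r4=0x7c  N=0 Z=0
after  3: r0=0xbb r1=0xb0 r2=0x30 r3=0xb0 r4=0x7c  N=1 Z=0
-- IRQ taken; context saved, return-PC = 4 --

FLAGS = (N=1, Z=0)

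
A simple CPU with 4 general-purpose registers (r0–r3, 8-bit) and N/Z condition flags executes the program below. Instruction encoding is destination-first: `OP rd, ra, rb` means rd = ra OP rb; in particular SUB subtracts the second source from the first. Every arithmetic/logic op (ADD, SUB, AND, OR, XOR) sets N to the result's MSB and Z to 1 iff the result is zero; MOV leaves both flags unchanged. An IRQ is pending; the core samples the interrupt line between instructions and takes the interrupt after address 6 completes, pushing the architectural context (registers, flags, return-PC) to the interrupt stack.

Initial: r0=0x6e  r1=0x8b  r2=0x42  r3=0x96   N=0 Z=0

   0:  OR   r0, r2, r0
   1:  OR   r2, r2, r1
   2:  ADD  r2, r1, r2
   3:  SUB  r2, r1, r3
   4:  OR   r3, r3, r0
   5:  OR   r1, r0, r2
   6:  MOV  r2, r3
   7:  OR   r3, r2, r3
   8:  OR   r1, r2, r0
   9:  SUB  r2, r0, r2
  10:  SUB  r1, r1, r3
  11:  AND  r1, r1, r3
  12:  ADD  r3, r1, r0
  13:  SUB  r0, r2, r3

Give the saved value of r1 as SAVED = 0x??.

after  0: r0=0x6e r1=0x8b r2=0x42 r3=0x96  N=0 Z=0
after  1: r0=0x6e r1=0x8b r2=0xcb r3=0x96  N=1 Z=0
after  2: r0=0x6e r1=0x8b r2=0x56 r3=0x96  N=0 Z=0
after  3: r0=0x6e r1=0x8b r2=0xf5 r3=0x96  N=1 Z=0
after  4: r0=0x6e r1=0x8b r2=0xf5 r3=0xfe  N=1 Z=0
after  5: r0=0x6e r1=0xff r2=0xf5 r3=0xfe  N=1 Z=0
after  6: r0=0x6e r1=0xff r2=0xfe r3=0xfe  N=1 Z=0
-- IRQ taken; context saved, return-PC = 7 --

SAVED = 0xff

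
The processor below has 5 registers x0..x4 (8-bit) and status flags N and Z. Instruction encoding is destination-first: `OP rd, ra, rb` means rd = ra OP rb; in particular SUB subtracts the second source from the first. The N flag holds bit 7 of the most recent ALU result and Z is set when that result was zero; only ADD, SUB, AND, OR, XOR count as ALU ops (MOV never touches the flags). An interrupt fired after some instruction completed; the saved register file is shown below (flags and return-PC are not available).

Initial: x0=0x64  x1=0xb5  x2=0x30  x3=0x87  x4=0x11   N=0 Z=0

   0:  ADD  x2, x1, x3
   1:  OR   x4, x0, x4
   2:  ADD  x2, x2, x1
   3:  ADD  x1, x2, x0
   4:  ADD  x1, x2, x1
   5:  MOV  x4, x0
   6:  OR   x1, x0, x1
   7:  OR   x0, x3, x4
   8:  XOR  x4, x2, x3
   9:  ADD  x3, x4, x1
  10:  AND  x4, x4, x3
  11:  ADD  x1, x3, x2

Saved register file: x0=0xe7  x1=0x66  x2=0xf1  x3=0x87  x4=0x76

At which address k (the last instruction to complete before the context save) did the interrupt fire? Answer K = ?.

K = 8

after  0: x0=0x64 x1=0xb5 x2=0x3c x3=0x87 x4=0x11  N=0 Z=0
after  1: x0=0x64 x1=0xb5 x2=0x3c x3=0x87 x4=0x75  N=0 Z=0
after  2: x0=0x64 x1=0xb5 x2=0xf1 x3=0x87 x4=0x75  N=1 Z=0
after  3: x0=0x64 x1=0x55 x2=0xf1 x3=0x87 x4=0x75  N=0 Z=0
after  4: x0=0x64 x1=0x46 x2=0xf1 x3=0x87 x4=0x75  N=0 Z=0
after  5: x0=0x64 x1=0x46 x2=0xf1 x3=0x87 x4=0x64  N=0 Z=0
after  6: x0=0x64 x1=0x66 x2=0xf1 x3=0x87 x4=0x64  N=0 Z=0
after  7: x0=0xe7 x1=0x66 x2=0xf1 x3=0x87 x4=0x64  N=1 Z=0
after  8: x0=0xe7 x1=0x66 x2=0xf1 x3=0x87 x4=0x76  N=0 Z=0
-- IRQ taken; context saved, return-PC = 9 --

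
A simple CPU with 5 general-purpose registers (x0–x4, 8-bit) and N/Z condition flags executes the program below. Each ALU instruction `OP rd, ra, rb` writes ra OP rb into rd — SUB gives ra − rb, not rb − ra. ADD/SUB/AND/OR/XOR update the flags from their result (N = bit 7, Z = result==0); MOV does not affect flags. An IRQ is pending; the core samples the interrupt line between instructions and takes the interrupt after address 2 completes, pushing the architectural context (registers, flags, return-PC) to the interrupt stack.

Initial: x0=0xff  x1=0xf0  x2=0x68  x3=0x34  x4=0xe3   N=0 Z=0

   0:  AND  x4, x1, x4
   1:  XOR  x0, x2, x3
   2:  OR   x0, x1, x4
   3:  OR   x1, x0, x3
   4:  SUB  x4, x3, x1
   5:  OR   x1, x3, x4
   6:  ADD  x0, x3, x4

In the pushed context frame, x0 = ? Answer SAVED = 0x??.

SAVED = 0xf0

after  0: x0=0xff x1=0xf0 x2=0x68 x3=0x34 x4=0xe0  N=1 Z=0
after  1: x0=0x5c x1=0xf0 x2=0x68 x3=0x34 x4=0xe0  N=0 Z=0
after  2: x0=0xf0 x1=0xf0 x2=0x68 x3=0x34 x4=0xe0  N=1 Z=0
-- IRQ taken; context saved, return-PC = 3 --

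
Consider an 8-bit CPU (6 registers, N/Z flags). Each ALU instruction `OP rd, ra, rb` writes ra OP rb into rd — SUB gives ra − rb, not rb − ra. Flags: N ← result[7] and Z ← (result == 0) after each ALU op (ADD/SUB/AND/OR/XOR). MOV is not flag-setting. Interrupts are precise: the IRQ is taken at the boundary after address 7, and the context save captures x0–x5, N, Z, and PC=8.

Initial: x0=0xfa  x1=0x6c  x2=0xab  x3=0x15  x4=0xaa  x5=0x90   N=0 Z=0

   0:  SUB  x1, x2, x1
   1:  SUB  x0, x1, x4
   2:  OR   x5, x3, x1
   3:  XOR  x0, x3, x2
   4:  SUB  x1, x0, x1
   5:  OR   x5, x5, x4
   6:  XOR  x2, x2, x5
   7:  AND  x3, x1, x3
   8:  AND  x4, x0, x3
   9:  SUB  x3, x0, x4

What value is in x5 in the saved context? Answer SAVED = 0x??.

after  0: x0=0xfa x1=0x3f x2=0xab x3=0x15 x4=0xaa x5=0x90  N=0 Z=0
after  1: x0=0x95 x1=0x3f x2=0xab x3=0x15 x4=0xaa x5=0x90  N=1 Z=0
after  2: x0=0x95 x1=0x3f x2=0xab x3=0x15 x4=0xaa x5=0x3f  N=0 Z=0
after  3: x0=0xbe x1=0x3f x2=0xab x3=0x15 x4=0xaa x5=0x3f  N=1 Z=0
after  4: x0=0xbe x1=0x7f x2=0xab x3=0x15 x4=0xaa x5=0x3f  N=0 Z=0
after  5: x0=0xbe x1=0x7f x2=0xab x3=0x15 x4=0xaa x5=0xbf  N=1 Z=0
after  6: x0=0xbe x1=0x7f x2=0x14 x3=0x15 x4=0xaa x5=0xbf  N=0 Z=0
after  7: x0=0xbe x1=0x7f x2=0x14 x3=0x15 x4=0xaa x5=0xbf  N=0 Z=0
-- IRQ taken; context saved, return-PC = 8 --

SAVED = 0xbf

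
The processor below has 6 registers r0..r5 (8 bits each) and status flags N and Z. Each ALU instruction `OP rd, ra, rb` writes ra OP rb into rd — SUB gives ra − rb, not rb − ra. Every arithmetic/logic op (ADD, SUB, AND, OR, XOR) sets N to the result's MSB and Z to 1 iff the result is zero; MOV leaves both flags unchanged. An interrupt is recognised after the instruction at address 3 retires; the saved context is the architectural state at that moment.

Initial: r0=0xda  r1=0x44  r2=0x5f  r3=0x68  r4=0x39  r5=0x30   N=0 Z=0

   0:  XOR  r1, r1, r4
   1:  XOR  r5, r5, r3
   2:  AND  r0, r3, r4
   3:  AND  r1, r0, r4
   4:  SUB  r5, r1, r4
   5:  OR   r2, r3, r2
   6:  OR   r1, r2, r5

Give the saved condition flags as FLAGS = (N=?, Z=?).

FLAGS = (N=0, Z=0)

after  0: r0=0xda r1=0x7d r2=0x5f r3=0x68 r4=0x39 r5=0x30  N=0 Z=0
after  1: r0=0xda r1=0x7d r2=0x5f r3=0x68 r4=0x39 r5=0x58  N=0 Z=0
after  2: r0=0x28 r1=0x7d r2=0x5f r3=0x68 r4=0x39 r5=0x58  N=0 Z=0
after  3: r0=0x28 r1=0x28 r2=0x5f r3=0x68 r4=0x39 r5=0x58  N=0 Z=0
-- IRQ taken; context saved, return-PC = 4 --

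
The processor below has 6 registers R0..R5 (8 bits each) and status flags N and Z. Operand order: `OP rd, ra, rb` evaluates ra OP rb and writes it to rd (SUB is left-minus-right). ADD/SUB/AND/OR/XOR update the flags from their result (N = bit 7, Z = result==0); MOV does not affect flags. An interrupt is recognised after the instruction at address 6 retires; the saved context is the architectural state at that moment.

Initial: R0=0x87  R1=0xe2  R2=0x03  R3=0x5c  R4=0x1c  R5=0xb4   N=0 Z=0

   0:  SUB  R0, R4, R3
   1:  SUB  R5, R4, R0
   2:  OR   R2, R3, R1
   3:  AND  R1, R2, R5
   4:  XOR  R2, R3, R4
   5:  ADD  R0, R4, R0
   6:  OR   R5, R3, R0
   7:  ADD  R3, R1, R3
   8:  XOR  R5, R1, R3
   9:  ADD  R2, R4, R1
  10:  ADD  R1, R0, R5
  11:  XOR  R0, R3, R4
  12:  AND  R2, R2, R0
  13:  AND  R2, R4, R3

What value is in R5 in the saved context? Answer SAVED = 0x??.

SAVED = 0xdc

after  0: R0=0xc0 R1=0xe2 R2=0x03 R3=0x5c R4=0x1c R5=0xb4  N=1 Z=0
after  1: R0=0xc0 R1=0xe2 R2=0x03 R3=0x5c R4=0x1c R5=0x5c  N=0 Z=0
after  2: R0=0xc0 R1=0xe2 R2=0xfe R3=0x5c R4=0x1c R5=0x5c  N=1 Z=0
after  3: R0=0xc0 R1=0x5c R2=0xfe R3=0x5c R4=0x1c R5=0x5c  N=0 Z=0
after  4: R0=0xc0 R1=0x5c R2=0x40 R3=0x5c R4=0x1c R5=0x5c  N=0 Z=0
after  5: R0=0xdc R1=0x5c R2=0x40 R3=0x5c R4=0x1c R5=0x5c  N=1 Z=0
after  6: R0=0xdc R1=0x5c R2=0x40 R3=0x5c R4=0x1c R5=0xdc  N=1 Z=0
-- IRQ taken; context saved, return-PC = 7 --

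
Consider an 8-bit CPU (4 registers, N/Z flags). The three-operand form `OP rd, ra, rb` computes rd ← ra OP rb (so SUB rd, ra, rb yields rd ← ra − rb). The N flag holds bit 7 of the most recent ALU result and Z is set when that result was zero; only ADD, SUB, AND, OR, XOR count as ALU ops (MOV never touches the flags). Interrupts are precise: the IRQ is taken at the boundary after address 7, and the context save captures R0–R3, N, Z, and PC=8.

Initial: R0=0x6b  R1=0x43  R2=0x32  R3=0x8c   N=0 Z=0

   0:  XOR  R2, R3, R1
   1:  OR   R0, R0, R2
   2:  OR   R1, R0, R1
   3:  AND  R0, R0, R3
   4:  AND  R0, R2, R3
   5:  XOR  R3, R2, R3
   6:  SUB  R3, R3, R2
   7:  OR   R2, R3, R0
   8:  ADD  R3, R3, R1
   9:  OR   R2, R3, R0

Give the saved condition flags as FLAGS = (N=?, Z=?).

after  0: R0=0x6b R1=0x43 R2=0xcf R3=0x8c  N=1 Z=0
after  1: R0=0xef R1=0x43 R2=0xcf R3=0x8c  N=1 Z=0
after  2: R0=0xef R1=0xef R2=0xcf R3=0x8c  N=1 Z=0
after  3: R0=0x8c R1=0xef R2=0xcf R3=0x8c  N=1 Z=0
after  4: R0=0x8c R1=0xef R2=0xcf R3=0x8c  N=1 Z=0
after  5: R0=0x8c R1=0xef R2=0xcf R3=0x43  N=0 Z=0
after  6: R0=0x8c R1=0xef R2=0xcf R3=0x74  N=0 Z=0
after  7: R0=0x8c R1=0xef R2=0xfc R3=0x74  N=1 Z=0
-- IRQ taken; context saved, return-PC = 8 --

FLAGS = (N=1, Z=0)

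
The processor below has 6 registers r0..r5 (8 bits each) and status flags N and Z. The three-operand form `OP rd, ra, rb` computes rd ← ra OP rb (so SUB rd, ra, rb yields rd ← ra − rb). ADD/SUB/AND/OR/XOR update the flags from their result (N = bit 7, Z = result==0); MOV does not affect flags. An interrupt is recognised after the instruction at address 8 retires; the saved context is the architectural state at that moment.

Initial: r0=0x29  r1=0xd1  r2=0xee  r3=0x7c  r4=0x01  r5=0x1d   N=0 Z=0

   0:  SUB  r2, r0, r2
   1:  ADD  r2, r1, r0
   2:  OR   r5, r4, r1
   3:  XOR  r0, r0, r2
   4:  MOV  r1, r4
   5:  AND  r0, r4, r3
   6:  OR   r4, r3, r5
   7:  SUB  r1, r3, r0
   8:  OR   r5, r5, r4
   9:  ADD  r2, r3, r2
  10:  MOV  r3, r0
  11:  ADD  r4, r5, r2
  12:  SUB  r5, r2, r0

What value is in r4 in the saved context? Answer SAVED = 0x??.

SAVED = 0xfd

after  0: r0=0x29 r1=0xd1 r2=0x3b r3=0x7c r4=0x01 r5=0x1d  N=0 Z=0
after  1: r0=0x29 r1=0xd1 r2=0xfa r3=0x7c r4=0x01 r5=0x1d  N=1 Z=0
after  2: r0=0x29 r1=0xd1 r2=0xfa r3=0x7c r4=0x01 r5=0xd1  N=1 Z=0
after  3: r0=0xd3 r1=0xd1 r2=0xfa r3=0x7c r4=0x01 r5=0xd1  N=1 Z=0
after  4: r0=0xd3 r1=0x01 r2=0xfa r3=0x7c r4=0x01 r5=0xd1  N=1 Z=0
after  5: r0=0x00 r1=0x01 r2=0xfa r3=0x7c r4=0x01 r5=0xd1  N=0 Z=1
after  6: r0=0x00 r1=0x01 r2=0xfa r3=0x7c r4=0xfd r5=0xd1  N=1 Z=0
after  7: r0=0x00 r1=0x7c r2=0xfa r3=0x7c r4=0xfd r5=0xd1  N=0 Z=0
after  8: r0=0x00 r1=0x7c r2=0xfa r3=0x7c r4=0xfd r5=0xfd  N=1 Z=0
-- IRQ taken; context saved, return-PC = 9 --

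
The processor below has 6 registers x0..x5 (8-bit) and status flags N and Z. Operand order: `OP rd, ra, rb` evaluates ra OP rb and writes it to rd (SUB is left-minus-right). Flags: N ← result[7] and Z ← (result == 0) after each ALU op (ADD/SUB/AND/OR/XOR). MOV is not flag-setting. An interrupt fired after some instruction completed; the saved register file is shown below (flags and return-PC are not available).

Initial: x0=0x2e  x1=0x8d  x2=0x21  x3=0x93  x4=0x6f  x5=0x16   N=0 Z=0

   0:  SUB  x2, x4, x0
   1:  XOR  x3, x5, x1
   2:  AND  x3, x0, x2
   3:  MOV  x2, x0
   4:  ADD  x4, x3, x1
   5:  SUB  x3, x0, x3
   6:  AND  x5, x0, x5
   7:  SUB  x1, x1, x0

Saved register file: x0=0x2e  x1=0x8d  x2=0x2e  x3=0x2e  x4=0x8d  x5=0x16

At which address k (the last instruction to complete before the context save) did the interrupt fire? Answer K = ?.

after  0: x0=0x2e x1=0x8d x2=0x41 x3=0x93 x4=0x6f x5=0x16  N=0 Z=0
after  1: x0=0x2e x1=0x8d x2=0x41 x3=0x9b x4=0x6f x5=0x16  N=1 Z=0
after  2: x0=0x2e x1=0x8d x2=0x41 x3=0x00 x4=0x6f x5=0x16  N=0 Z=1
after  3: x0=0x2e x1=0x8d x2=0x2e x3=0x00 x4=0x6f x5=0x16  N=0 Z=1
after  4: x0=0x2e x1=0x8d x2=0x2e x3=0x00 x4=0x8d x5=0x16  N=1 Z=0
after  5: x0=0x2e x1=0x8d x2=0x2e x3=0x2e x4=0x8d x5=0x16  N=0 Z=0
-- IRQ taken; context saved, return-PC = 6 --

K = 5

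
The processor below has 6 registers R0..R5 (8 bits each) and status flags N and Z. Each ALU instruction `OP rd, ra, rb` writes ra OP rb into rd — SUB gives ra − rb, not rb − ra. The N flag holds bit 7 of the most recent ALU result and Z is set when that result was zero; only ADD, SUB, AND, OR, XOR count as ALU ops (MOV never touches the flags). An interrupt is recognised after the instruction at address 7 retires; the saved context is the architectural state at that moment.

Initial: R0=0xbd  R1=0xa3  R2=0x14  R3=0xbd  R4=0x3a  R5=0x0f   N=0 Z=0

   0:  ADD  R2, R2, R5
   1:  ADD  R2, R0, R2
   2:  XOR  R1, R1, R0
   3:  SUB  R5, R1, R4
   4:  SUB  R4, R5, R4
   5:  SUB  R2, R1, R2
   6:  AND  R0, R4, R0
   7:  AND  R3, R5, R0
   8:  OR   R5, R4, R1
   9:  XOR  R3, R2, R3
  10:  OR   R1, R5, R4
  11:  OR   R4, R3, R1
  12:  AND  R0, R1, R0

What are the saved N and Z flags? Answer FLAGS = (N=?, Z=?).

after  0: R0=0xbd R1=0xa3 R2=0x23 R3=0xbd R4=0x3a R5=0x0f  N=0 Z=0
after  1: R0=0xbd R1=0xa3 R2=0xe0 R3=0xbd R4=0x3a R5=0x0f  N=1 Z=0
after  2: R0=0xbd R1=0x1e R2=0xe0 R3=0xbd R4=0x3a R5=0x0f  N=0 Z=0
after  3: R0=0xbd R1=0x1e R2=0xe0 R3=0xbd R4=0x3a R5=0xe4  N=1 Z=0
after  4: R0=0xbd R1=0x1e R2=0xe0 R3=0xbd R4=0xaa R5=0xe4  N=1 Z=0
after  5: R0=0xbd R1=0x1e R2=0x3e R3=0xbd R4=0xaa R5=0xe4  N=0 Z=0
after  6: R0=0xa8 R1=0x1e R2=0x3e R3=0xbd R4=0xaa R5=0xe4  N=1 Z=0
after  7: R0=0xa8 R1=0x1e R2=0x3e R3=0xa0 R4=0xaa R5=0xe4  N=1 Z=0
-- IRQ taken; context saved, return-PC = 8 --

FLAGS = (N=1, Z=0)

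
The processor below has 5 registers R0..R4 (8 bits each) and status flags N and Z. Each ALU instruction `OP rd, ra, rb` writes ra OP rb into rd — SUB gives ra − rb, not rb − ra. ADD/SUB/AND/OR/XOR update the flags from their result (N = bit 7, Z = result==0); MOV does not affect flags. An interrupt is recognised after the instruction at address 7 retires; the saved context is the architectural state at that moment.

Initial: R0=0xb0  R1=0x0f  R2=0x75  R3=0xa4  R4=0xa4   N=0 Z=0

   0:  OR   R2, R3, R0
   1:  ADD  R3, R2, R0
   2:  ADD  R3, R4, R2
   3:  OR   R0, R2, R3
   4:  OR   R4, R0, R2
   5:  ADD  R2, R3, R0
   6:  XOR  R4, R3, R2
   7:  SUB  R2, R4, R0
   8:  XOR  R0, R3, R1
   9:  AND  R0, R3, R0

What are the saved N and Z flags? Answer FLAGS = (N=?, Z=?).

after  0: R0=0xb0 R1=0x0f R2=0xb4 R3=0xa4 R4=0xa4  N=1 Z=0
after  1: R0=0xb0 R1=0x0f R2=0xb4 R3=0x64 R4=0xa4  N=0 Z=0
after  2: R0=0xb0 R1=0x0f R2=0xb4 R3=0x58 R4=0xa4  N=0 Z=0
after  3: R0=0xfc R1=0x0f R2=0xb4 R3=0x58 R4=0xa4  N=1 Z=0
after  4: R0=0xfc R1=0x0f R2=0xb4 R3=0x58 R4=0xfc  N=1 Z=0
after  5: R0=0xfc R1=0x0f R2=0x54 R3=0x58 R4=0xfc  N=0 Z=0
after  6: R0=0xfc R1=0x0f R2=0x54 R3=0x58 R4=0x0c  N=0 Z=0
after  7: R0=0xfc R1=0x0f R2=0x10 R3=0x58 R4=0x0c  N=0 Z=0
-- IRQ taken; context saved, return-PC = 8 --

FLAGS = (N=0, Z=0)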